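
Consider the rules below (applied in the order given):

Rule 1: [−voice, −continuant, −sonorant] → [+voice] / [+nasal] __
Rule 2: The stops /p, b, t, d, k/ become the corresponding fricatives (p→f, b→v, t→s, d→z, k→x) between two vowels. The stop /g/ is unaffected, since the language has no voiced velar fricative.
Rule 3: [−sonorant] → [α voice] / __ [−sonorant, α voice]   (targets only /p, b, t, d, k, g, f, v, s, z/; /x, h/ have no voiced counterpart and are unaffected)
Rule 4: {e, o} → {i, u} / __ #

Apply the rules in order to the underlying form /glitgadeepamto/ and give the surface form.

glidgazeefamdu

Rule 1 (post-nasal voicing): /t/ is a voiceless stop immediately after the nasal /m/, so it voices to [d]. /glitgadeepamto/ → glitgadeepamdo.
Rule 2 (intervocalic spirantization): /d/ is a stop between vowels /a/ and /e/, so it spirantizes to the fricative [z]. /p/ is a stop between vowels /e/ and /a/, so it spirantizes to the fricative [f]. /glitgadeepamdo/ → glitgazeefamdo.
Rule 3 (regressive voicing assimilation): /t/ precedes the voiced obstruent /g/, so it voices to [d] by assimilation. /glitgazeefamdo/ → glidgazeefamdo.
Rule 4 (final vowel raising): /o/ is a mid vowel in word-final position, so it raises to [u]. /glidgazeefamdo/ → glidgazeefamdu.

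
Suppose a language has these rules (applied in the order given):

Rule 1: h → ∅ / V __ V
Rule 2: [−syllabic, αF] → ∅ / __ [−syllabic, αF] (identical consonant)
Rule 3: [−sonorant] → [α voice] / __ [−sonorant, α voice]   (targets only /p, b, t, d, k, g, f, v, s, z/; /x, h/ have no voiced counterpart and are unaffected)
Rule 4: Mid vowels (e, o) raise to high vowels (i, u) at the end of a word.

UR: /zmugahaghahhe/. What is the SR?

Rule 1 (intervocalic h-deletion): /h/ occurs between vowels /a/ and /a/, so it deletes. /zmugahaghahhe/ → zmugaaghahhe.
Rule 2 (degemination): /hh/ is a geminate; the first /h/ deletes. /zmugaaghahhe/ → zmugaaghahe.
Rule 3 (regressive voicing assimilation): /g/ precedes the voiceless obstruent /h/, so it devoices to [k] by assimilation. /zmugaaghahe/ → zmugaakhahe.
Rule 4 (final vowel raising): /e/ is a mid vowel in word-final position, so it raises to [i]. /zmugaakhahe/ → zmugaakhahi.

zmugaakhahi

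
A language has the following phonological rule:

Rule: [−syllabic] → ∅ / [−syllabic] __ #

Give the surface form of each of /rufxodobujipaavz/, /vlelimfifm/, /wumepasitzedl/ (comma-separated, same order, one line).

rufxodobujipaav, vlelimfif, wumepasitzed

/rufxodobujipaavz/: /z/ is the second consonant of a word-final cluster /vz/, so it deletes. → [rufxodobujipaav].
/vlelimfifm/: /m/ is the second consonant of a word-final cluster /fm/, so it deletes. → [vlelimfif].
/wumepasitzedl/: /l/ is the second consonant of a word-final cluster /dl/, so it deletes. → [wumepasitzed].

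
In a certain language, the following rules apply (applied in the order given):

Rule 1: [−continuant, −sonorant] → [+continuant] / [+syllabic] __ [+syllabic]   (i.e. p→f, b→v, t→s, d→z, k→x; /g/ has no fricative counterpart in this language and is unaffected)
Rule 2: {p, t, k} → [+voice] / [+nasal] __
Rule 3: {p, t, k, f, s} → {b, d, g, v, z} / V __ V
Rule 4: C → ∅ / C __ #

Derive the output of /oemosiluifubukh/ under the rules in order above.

Rule 1 (intervocalic spirantization): /b/ is a stop between vowels /u/ and /u/, so it spirantizes to the fricative [v]. /oemosiluifubukh/ → oemosiluifuvukh.
Rule 2 (post-nasal voicing): no segment meets the environment; /oemosiluifuvukh/ is unchanged.
Rule 3 (intervocalic voicing): /s/ is a voiceless obstruent between vowels /o/ and /i/, so it voices to [z]. /f/ is a voiceless obstruent between vowels /i/ and /u/, so it voices to [v]. /oemosiluifuvukh/ → oemoziluivuvukh.
Rule 4 (final cluster simplification): /h/ is the second consonant of a word-final cluster /kh/, so it deletes. /oemoziluivuvukh/ → oemoziluivuvuk.

oemoziluivuvuk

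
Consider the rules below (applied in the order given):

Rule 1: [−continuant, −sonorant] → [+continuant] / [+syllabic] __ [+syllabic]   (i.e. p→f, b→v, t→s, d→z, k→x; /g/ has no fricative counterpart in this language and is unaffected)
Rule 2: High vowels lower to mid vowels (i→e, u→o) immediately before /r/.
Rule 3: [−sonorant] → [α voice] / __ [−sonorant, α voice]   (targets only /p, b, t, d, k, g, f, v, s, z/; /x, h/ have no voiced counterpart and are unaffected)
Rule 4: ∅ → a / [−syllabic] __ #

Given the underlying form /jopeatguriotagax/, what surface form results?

Rule 1 (intervocalic spirantization): /p/ is a stop between vowels /o/ and /e/, so it spirantizes to the fricative [f]. /t/ is a stop between vowels /o/ and /a/, so it spirantizes to the fricative [s]. /jopeatguriotagax/ → jofeatguriosagax.
Rule 2 (pre-rhotic lowering): /u/ is a high vowel immediately before /r/, so it lowers to [o]. /jofeatguriosagax/ → jofeatgoriosagax.
Rule 3 (regressive voicing assimilation): /t/ precedes the voiced obstruent /g/, so it voices to [d] by assimilation. /jofeatgoriosagax/ → jofeadgoriosagax.
Rule 4 (final a-epenthesis): the form ends in the consonant /x/, so [a] is inserted word-finally. /jofeadgoriosagax/ → jofeadgoriosagaxa.

jofeadgoriosagaxa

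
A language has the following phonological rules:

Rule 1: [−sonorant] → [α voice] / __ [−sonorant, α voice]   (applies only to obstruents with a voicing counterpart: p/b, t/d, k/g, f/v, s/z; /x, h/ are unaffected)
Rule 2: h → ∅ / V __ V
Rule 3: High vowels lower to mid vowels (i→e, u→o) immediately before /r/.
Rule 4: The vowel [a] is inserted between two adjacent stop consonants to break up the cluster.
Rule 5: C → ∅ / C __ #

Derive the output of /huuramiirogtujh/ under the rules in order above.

huoramierokatuj

Rule 1 (regressive voicing assimilation): /g/ precedes the voiceless obstruent /t/, so it devoices to [k] by assimilation. /huuramiirogtujh/ → huuramiiroktujh.
Rule 2 (intervocalic h-deletion): no segment meets the environment; /huuramiiroktujh/ is unchanged.
Rule 3 (pre-rhotic lowering): /u/ is a high vowel immediately before /r/, so it lowers to [o]. /i/ is a high vowel immediately before /r/, so it lowers to [e]. /huuramiiroktujh/ → huoramieroktujh.
Rule 4 (stop-cluster a-epenthesis): /k/ and /t/ form a stop–stop cluster, so [a] is inserted between them. /huoramieroktujh/ → huoramierokatujh.
Rule 5 (final cluster simplification): /h/ is the second consonant of a word-final cluster /jh/, so it deletes. /huoramierokatujh/ → huoramierokatuj.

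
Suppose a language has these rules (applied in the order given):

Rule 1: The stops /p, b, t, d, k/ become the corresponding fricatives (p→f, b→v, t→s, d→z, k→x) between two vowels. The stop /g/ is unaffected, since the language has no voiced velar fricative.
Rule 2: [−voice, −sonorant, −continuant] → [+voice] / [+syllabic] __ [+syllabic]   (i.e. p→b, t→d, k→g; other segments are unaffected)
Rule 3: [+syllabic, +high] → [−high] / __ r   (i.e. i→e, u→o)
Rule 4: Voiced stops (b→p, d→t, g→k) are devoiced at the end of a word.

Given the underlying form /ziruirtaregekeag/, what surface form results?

zeruertaregexeak

Rule 1 (intervocalic spirantization): /k/ is a stop between vowels /e/ and /e/, so it spirantizes to the fricative [x]. /ziruirtaregekeag/ → ziruirtaregexeag.
Rule 2 (intervocalic voicing): no segment meets the environment; /ziruirtaregexeag/ is unchanged.
Rule 3 (pre-rhotic lowering): /i/ is a high vowel immediately before /r/, so it lowers to [e]. /i/ is a high vowel immediately before /r/, so it lowers to [e]. /ziruirtaregexeag/ → zeruertaregexeag.
Rule 4 (final devoicing): /g/ is a voiced stop in word-final position, so it devoices to [k]. /zeruertaregexeag/ → zeruertaregexeak.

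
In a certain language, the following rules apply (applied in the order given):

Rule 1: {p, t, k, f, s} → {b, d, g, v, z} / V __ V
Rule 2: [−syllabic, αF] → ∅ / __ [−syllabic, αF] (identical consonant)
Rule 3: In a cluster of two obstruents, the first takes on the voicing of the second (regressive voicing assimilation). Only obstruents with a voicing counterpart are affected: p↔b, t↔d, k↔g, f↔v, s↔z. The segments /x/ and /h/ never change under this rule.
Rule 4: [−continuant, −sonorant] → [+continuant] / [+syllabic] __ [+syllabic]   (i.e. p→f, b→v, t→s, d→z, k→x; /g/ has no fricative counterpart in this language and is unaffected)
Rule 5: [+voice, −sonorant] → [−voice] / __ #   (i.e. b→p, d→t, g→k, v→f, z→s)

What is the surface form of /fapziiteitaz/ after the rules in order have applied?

Rule 1 (intervocalic voicing): /t/ is a voiceless obstruent between vowels /i/ and /e/, so it voices to [d]. /t/ is a voiceless obstruent between vowels /i/ and /a/, so it voices to [d]. /fapziiteitaz/ → fapziideidaz.
Rule 2 (degemination): no segment meets the environment; /fapziideidaz/ is unchanged.
Rule 3 (regressive voicing assimilation): /p/ precedes the voiced obstruent /z/, so it voices to [b] by assimilation. /fapziideidaz/ → fabziideidaz.
Rule 4 (intervocalic spirantization): /d/ is a stop between vowels /i/ and /e/, so it spirantizes to the fricative [z]. /d/ is a stop between vowels /i/ and /a/, so it spirantizes to the fricative [z]. /fabziideidaz/ → fabziizeizaz.
Rule 5 (final devoicing): /z/ is a voiced obstruent in word-final position, so it devoices to [s]. /fabziizeizaz/ → fabziizeizas.

fabziizeizas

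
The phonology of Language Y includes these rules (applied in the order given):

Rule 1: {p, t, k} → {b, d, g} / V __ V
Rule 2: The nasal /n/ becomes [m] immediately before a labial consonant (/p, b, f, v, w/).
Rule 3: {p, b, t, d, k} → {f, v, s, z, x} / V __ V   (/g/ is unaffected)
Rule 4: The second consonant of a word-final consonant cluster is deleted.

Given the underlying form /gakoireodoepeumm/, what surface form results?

Rule 1 (intervocalic voicing): /k/ is a voiceless stop between vowels /a/ and /o/, so it voices to [g]. /p/ is a voiceless stop between vowels /e/ and /e/, so it voices to [b]. /gakoireodoepeumm/ → gagoireodoebeumm.
Rule 2 (nasal place assimilation): no segment meets the environment; /gagoireodoebeumm/ is unchanged.
Rule 3 (intervocalic spirantization): /d/ is a stop between vowels /o/ and /o/, so it spirantizes to the fricative [z]. /b/ is a stop between vowels /e/ and /e/, so it spirantizes to the fricative [v]. /gagoireodoebeumm/ → gagoireozoeveumm.
Rule 4 (final cluster simplification): /m/ is the second consonant of a word-final cluster /mm/, so it deletes. /gagoireozoeveumm/ → gagoireozoeveum.

gagoireozoeveum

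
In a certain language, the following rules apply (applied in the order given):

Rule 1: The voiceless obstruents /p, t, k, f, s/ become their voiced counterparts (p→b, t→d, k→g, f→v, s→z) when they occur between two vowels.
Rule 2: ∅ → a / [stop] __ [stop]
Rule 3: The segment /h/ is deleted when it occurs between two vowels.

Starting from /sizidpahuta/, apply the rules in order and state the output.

Rule 1 (intervocalic voicing): /t/ is a voiceless obstruent between vowels /u/ and /a/, so it voices to [d]. /sizidpahuta/ → sizidpahuda.
Rule 2 (stop-cluster a-epenthesis): /d/ and /p/ form a stop–stop cluster, so [a] is inserted between them. /sizidpahuda/ → sizidapahuda.
Rule 3 (intervocalic h-deletion): /h/ occurs between vowels /a/ and /u/, so it deletes. /sizidapahuda/ → sizidapauda.

sizidapauda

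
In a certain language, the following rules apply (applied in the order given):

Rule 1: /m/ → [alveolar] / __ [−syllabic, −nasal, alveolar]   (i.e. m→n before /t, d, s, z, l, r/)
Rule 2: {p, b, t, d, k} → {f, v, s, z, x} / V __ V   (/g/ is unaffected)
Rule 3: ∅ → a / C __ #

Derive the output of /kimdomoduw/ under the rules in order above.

kindomozuwa

Rule 1 (nasal place assimilation): /m/ precedes the alveolar consonant /d/, so it assimilates in place to [n]. /kimdomoduw/ → kindomoduw.
Rule 2 (intervocalic spirantization): /d/ is a stop between vowels /o/ and /u/, so it spirantizes to the fricative [z]. /kindomoduw/ → kindomozuw.
Rule 3 (final a-epenthesis): the form ends in the consonant /w/, so [a] is inserted word-finally. /kindomozuw/ → kindomozuwa.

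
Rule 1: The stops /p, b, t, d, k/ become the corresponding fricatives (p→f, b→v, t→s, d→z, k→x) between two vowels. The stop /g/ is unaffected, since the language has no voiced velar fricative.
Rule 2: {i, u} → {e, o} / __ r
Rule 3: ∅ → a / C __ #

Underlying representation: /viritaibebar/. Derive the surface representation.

verisaivevara

Rule 1 (intervocalic spirantization): /t/ is a stop between vowels /i/ and /a/, so it spirantizes to the fricative [s]. /b/ is a stop between vowels /i/ and /e/, so it spirantizes to the fricative [v]. /b/ is a stop between vowels /e/ and /a/, so it spirantizes to the fricative [v]. /viritaibebar/ → virisaivevar.
Rule 2 (pre-rhotic lowering): /i/ is a high vowel immediately before /r/, so it lowers to [e]. /virisaivevar/ → verisaivevar.
Rule 3 (final a-epenthesis): the form ends in the consonant /r/, so [a] is inserted word-finally. /verisaivevar/ → verisaivevara.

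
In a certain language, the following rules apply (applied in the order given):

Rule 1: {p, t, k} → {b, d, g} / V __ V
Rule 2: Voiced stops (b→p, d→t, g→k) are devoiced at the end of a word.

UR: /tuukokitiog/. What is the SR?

Rule 1 (intervocalic voicing): /k/ is a voiceless stop between vowels /u/ and /o/, so it voices to [g]. /k/ is a voiceless stop between vowels /o/ and /i/, so it voices to [g]. /t/ is a voiceless stop between vowels /i/ and /i/, so it voices to [d]. /tuukokitiog/ → tuugogidiog.
Rule 2 (final devoicing): /g/ is a voiced stop in word-final position, so it devoices to [k]. /tuugogidiog/ → tuugogidiok.

tuugogidiok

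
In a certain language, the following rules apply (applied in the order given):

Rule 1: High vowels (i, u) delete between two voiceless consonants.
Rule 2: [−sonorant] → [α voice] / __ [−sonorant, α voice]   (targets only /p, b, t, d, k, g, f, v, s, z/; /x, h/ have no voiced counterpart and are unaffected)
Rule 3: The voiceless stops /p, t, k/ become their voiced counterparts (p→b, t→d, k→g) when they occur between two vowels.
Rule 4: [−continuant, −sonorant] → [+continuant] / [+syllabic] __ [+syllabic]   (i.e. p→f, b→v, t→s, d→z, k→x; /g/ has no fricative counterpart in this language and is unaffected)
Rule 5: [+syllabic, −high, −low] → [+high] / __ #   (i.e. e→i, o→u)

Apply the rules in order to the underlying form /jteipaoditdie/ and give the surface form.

jteivaoziddii

Rule 1 (high vowel syncope): no segment meets the environment; /jteipaoditdie/ is unchanged.
Rule 2 (regressive voicing assimilation): /t/ precedes the voiced obstruent /d/, so it voices to [d] by assimilation. /jteipaoditdie/ → jteipaodiddie.
Rule 3 (intervocalic voicing): /p/ is a voiceless stop between vowels /i/ and /a/, so it voices to [b]. /jteipaodiddie/ → jteibaodiddie.
Rule 4 (intervocalic spirantization): /b/ is a stop between vowels /i/ and /a/, so it spirantizes to the fricative [v]. /d/ is a stop between vowels /o/ and /i/, so it spirantizes to the fricative [z]. /jteibaodiddie/ → jteivaoziddie.
Rule 5 (final vowel raising): /e/ is a mid vowel in word-final position, so it raises to [i]. /jteivaoziddie/ → jteivaoziddii.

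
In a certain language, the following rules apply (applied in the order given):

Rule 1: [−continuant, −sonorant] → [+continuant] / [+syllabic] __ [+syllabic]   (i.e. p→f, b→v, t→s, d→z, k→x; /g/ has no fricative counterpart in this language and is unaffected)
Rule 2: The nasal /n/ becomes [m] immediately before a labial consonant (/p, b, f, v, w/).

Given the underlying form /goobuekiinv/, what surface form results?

goovuexiimv

Rule 1 (intervocalic spirantization): /b/ is a stop between vowels /o/ and /u/, so it spirantizes to the fricative [v]. /k/ is a stop between vowels /e/ and /i/, so it spirantizes to the fricative [x]. /goobuekiinv/ → goovuexiinv.
Rule 2 (nasal place assimilation): /n/ precedes the labial consonant /v/, so it assimilates in place to [m]. /goovuexiinv/ → goovuexiimv.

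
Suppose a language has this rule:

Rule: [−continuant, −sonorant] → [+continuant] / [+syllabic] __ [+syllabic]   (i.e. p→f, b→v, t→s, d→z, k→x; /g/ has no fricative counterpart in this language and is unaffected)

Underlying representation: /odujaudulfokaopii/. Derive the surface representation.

ozujauzulfoxaofii

/d/ is a stop between vowels /o/ and /u/, so it spirantizes to the fricative [z].
/d/ is a stop between vowels /u/ and /u/, so it spirantizes to the fricative [z].
/k/ is a stop between vowels /o/ and /a/, so it spirantizes to the fricative [x].
/p/ is a stop between vowels /o/ and /i/, so it spirantizes to the fricative [f].
Surface form: [ozujauzulfoxaofii].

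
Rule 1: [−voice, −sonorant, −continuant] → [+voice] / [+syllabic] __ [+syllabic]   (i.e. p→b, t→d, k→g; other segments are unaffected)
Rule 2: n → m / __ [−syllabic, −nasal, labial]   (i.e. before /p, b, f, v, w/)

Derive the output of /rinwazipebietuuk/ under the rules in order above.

rimwazibebieduuk

Rule 1 (intervocalic voicing): /p/ is a voiceless stop between vowels /i/ and /e/, so it voices to [b]. /t/ is a voiceless stop between vowels /e/ and /u/, so it voices to [d]. /rinwazipebietuuk/ → rinwazibebieduuk.
Rule 2 (nasal place assimilation): /n/ precedes the labial consonant /w/, so it assimilates in place to [m]. /rinwazibebieduuk/ → rimwazibebieduuk.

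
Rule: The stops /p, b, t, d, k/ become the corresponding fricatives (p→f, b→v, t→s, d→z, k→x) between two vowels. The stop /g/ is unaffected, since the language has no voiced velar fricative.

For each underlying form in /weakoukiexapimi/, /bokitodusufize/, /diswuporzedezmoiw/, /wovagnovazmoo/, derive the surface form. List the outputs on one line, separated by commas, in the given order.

/weakoukiexapimi/: /k/ is a stop between vowels /a/ and /o/, so it spirantizes to the fricative [x]. /k/ is a stop between vowels /u/ and /i/, so it spirantizes to the fricative [x]. /p/ is a stop between vowels /a/ and /i/, so it spirantizes to the fricative [f]. → [weaxouxiexafimi].
/bokitodusufize/: /k/ is a stop between vowels /o/ and /i/, so it spirantizes to the fricative [x]. /t/ is a stop between vowels /i/ and /o/, so it spirantizes to the fricative [s]. /d/ is a stop between vowels /o/ and /u/, so it spirantizes to the fricative [z]. → [boxisozusufize].
/diswuporzedezmoiw/: /p/ is a stop between vowels /u/ and /o/, so it spirantizes to the fricative [f]. /d/ is a stop between vowels /e/ and /e/, so it spirantizes to the fricative [z]. → [diswuforzezezmoiw].
/wovagnovazmoo/: the rule's environment is not met; surfaces unchanged as [wovagnovazmoo].

weaxouxiexafimi, boxisozusufize, diswuforzezezmoiw, wovagnovazmoo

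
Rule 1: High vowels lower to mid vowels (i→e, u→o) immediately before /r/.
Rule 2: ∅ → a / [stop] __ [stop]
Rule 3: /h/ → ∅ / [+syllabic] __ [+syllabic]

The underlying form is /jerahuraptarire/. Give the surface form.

jeraorapatarere

Rule 1 (pre-rhotic lowering): /u/ is a high vowel immediately before /r/, so it lowers to [o]. /i/ is a high vowel immediately before /r/, so it lowers to [e]. /jerahuraptarire/ → jerahoraptarere.
Rule 2 (stop-cluster a-epenthesis): /p/ and /t/ form a stop–stop cluster, so [a] is inserted between them. /jerahoraptarere/ → jerahorapatarere.
Rule 3 (intervocalic h-deletion): /h/ occurs between vowels /a/ and /o/, so it deletes. /jerahorapatarere/ → jeraorapatarere.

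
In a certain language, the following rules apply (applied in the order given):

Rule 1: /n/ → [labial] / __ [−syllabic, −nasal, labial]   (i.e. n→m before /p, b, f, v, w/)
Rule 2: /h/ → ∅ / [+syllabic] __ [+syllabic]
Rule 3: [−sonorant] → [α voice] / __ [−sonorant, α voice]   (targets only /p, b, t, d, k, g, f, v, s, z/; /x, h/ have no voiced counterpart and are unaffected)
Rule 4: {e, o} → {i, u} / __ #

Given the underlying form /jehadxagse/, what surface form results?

Rule 1 (nasal place assimilation): no segment meets the environment; /jehadxagse/ is unchanged.
Rule 2 (intervocalic h-deletion): /h/ occurs between vowels /e/ and /a/, so it deletes. /jehadxagse/ → jeadxagse.
Rule 3 (regressive voicing assimilation): /d/ precedes the voiceless obstruent /x/, so it devoices to [t] by assimilation. /g/ precedes the voiceless obstruent /s/, so it devoices to [k] by assimilation. /jeadxagse/ → jeatxakse.
Rule 4 (final vowel raising): /e/ is a mid vowel in word-final position, so it raises to [i]. /jeatxakse/ → jeatxaksi.

jeatxaksi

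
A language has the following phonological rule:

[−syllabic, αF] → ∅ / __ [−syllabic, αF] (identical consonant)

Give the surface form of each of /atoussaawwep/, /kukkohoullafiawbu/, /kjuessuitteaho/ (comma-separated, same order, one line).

/atoussaawwep/: /ss/ is a geminate; the first /s/ deletes. /ww/ is a geminate; the first /w/ deletes. → [atousaawep].
/kukkohoullafiawbu/: /kk/ is a geminate; the first /k/ deletes. /ll/ is a geminate; the first /l/ deletes. → [kukohoulafiawbu].
/kjuessuitteaho/: /ss/ is a geminate; the first /s/ deletes. /tt/ is a geminate; the first /t/ deletes. → [kjuesuiteaho].

atousaawep, kukohoulafiawbu, kjuesuiteaho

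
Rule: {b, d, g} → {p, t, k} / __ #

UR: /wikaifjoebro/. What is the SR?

No segment of /wikaifjoebro/ meets the structural description of the rule, so the form surfaces unchanged.

wikaifjoebro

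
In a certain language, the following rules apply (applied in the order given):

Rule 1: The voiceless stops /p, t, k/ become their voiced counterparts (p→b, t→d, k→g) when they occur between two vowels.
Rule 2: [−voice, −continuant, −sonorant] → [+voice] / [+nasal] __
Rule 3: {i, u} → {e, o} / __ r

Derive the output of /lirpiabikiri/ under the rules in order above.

lerpiabigeri

Rule 1 (intervocalic voicing): /k/ is a voiceless stop between vowels /i/ and /i/, so it voices to [g]. /lirpiabikiri/ → lirpiabigiri.
Rule 2 (post-nasal voicing): no segment meets the environment; /lirpiabigiri/ is unchanged.
Rule 3 (pre-rhotic lowering): /i/ is a high vowel immediately before /r/, so it lowers to [e]. /i/ is a high vowel immediately before /r/, so it lowers to [e]. /lirpiabigiri/ → lerpiabigeri.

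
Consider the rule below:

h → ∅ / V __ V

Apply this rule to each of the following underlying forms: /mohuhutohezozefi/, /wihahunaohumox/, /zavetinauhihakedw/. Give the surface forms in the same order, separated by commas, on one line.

/mohuhutohezozefi/: /h/ occurs between vowels /o/ and /u/, so it deletes. /h/ occurs between vowels /u/ and /u/, so it deletes. /h/ occurs between vowels /o/ and /e/, so it deletes. → [mouutoezozefi].
/wihahunaohumox/: /h/ occurs between vowels /i/ and /a/, so it deletes. /h/ occurs between vowels /a/ and /u/, so it deletes. /h/ occurs between vowels /o/ and /u/, so it deletes. → [wiaunaoumox].
/zavetinauhihakedw/: /h/ occurs between vowels /u/ and /i/, so it deletes. /h/ occurs between vowels /i/ and /a/, so it deletes. → [zavetinauiakedw].

mouutoezozefi, wiaunaoumox, zavetinauiakedw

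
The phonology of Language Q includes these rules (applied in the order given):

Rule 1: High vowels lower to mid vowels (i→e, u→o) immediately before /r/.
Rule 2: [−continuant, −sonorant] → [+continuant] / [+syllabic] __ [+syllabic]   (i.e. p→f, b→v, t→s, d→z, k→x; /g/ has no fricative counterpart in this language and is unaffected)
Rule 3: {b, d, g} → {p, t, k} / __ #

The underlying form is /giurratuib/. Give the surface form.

Rule 1 (pre-rhotic lowering): /u/ is a high vowel immediately before /r/, so it lowers to [o]. /giurratuib/ → giorratuib.
Rule 2 (intervocalic spirantization): /t/ is a stop between vowels /a/ and /u/, so it spirantizes to the fricative [s]. /giorratuib/ → giorrasuib.
Rule 3 (final devoicing): /b/ is a voiced stop in word-final position, so it devoices to [p]. /giorrasuib/ → giorrasuip.

giorrasuip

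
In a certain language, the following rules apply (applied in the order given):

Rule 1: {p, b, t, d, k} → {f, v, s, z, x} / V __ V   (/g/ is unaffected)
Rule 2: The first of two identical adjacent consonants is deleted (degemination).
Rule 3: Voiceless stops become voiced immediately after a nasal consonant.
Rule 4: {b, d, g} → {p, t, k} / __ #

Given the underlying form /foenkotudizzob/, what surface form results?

foengosuzizop

Rule 1 (intervocalic spirantization): /t/ is a stop between vowels /o/ and /u/, so it spirantizes to the fricative [s]. /d/ is a stop between vowels /u/ and /i/, so it spirantizes to the fricative [z]. /foenkotudizzob/ → foenkosuzizzob.
Rule 2 (degemination): /zz/ is a geminate; the first /z/ deletes. /foenkosuzizzob/ → foenkosuzizob.
Rule 3 (post-nasal voicing): /k/ is a voiceless stop immediately after the nasal /n/, so it voices to [g]. /foenkosuzizob/ → foengosuzizob.
Rule 4 (final devoicing): /b/ is a voiced stop in word-final position, so it devoices to [p]. /foengosuzizob/ → foengosuzizop.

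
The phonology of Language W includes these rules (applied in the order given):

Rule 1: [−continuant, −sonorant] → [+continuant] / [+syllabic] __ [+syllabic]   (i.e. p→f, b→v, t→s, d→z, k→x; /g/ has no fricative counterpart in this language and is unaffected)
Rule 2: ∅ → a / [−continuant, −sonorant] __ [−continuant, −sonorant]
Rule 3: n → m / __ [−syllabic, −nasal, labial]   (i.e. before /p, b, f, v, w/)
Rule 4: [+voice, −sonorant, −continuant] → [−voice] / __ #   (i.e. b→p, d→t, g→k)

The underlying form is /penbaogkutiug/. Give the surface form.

pembaogakusiuk

Rule 1 (intervocalic spirantization): /t/ is a stop between vowels /u/ and /i/, so it spirantizes to the fricative [s]. /penbaogkutiug/ → penbaogkusiug.
Rule 2 (stop-cluster a-epenthesis): /g/ and /k/ form a stop–stop cluster, so [a] is inserted between them. /penbaogkusiug/ → penbaogakusiug.
Rule 3 (nasal place assimilation): /n/ precedes the labial consonant /b/, so it assimilates in place to [m]. /penbaogakusiug/ → pembaogakusiug.
Rule 4 (final devoicing): /g/ is a voiced stop in word-final position, so it devoices to [k]. /pembaogakusiug/ → pembaogakusiuk.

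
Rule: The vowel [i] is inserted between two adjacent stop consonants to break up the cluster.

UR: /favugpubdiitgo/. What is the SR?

favugipubidiitigo

/g/ and /p/ form a stop–stop cluster, so [i] is inserted between them.
/b/ and /d/ form a stop–stop cluster, so [i] is inserted between them.
/t/ and /g/ form a stop–stop cluster, so [i] is inserted between them.
Surface form: [favugipubidiitigo].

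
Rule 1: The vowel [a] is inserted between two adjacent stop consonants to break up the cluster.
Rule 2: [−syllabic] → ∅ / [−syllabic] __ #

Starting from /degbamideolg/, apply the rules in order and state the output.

Rule 1 (stop-cluster a-epenthesis): /g/ and /b/ form a stop–stop cluster, so [a] is inserted between them. /degbamideolg/ → degabamideolg.
Rule 2 (final cluster simplification): /g/ is the second consonant of a word-final cluster /lg/, so it deletes. /degabamideolg/ → degabamideol.

degabamideol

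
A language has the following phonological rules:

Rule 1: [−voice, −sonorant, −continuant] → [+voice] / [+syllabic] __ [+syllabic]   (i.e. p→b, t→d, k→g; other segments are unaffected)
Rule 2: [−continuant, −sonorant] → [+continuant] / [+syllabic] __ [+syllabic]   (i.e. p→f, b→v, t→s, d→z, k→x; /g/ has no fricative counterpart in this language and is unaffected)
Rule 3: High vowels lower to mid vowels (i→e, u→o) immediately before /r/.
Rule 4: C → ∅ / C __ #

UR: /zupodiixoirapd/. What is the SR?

Rule 1 (intervocalic voicing): /p/ is a voiceless stop between vowels /u/ and /o/, so it voices to [b]. /zupodiixoirapd/ → zubodiixoirapd.
Rule 2 (intervocalic spirantization): /b/ is a stop between vowels /u/ and /o/, so it spirantizes to the fricative [v]. /d/ is a stop between vowels /o/ and /i/, so it spirantizes to the fricative [z]. /zubodiixoirapd/ → zuvoziixoirapd.
Rule 3 (pre-rhotic lowering): /i/ is a high vowel immediately before /r/, so it lowers to [e]. /zuvoziixoirapd/ → zuvoziixoerapd.
Rule 4 (final cluster simplification): /d/ is the second consonant of a word-final cluster /pd/, so it deletes. /zuvoziixoerapd/ → zuvoziixoerap.

zuvoziixoerap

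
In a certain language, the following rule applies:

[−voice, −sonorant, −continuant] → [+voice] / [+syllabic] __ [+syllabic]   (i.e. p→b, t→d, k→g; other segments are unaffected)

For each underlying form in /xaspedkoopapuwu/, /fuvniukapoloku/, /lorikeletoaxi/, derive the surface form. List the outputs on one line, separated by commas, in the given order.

xaspedkoobabuwu, fuvniugabologu, lorigeledoaxi

/xaspedkoopapuwu/: /p/ is a voiceless stop between vowels /o/ and /a/, so it voices to [b]. /p/ is a voiceless stop between vowels /a/ and /u/, so it voices to [b]. → [xaspedkoobabuwu].
/fuvniukapoloku/: /k/ is a voiceless stop between vowels /u/ and /a/, so it voices to [g]. /p/ is a voiceless stop between vowels /a/ and /o/, so it voices to [b]. /k/ is a voiceless stop between vowels /o/ and /u/, so it voices to [g]. → [fuvniugabologu].
/lorikeletoaxi/: /k/ is a voiceless stop between vowels /i/ and /e/, so it voices to [g]. /t/ is a voiceless stop between vowels /e/ and /o/, so it voices to [d]. → [lorigeledoaxi].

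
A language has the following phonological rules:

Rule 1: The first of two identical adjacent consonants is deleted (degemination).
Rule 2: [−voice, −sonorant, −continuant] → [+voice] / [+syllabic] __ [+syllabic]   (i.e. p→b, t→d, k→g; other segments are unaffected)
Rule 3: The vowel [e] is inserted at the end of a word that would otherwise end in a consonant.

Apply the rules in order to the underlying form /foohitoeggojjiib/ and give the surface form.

Rule 1 (degemination): /gg/ is a geminate; the first /g/ deletes. /jj/ is a geminate; the first /j/ deletes. /foohitoeggojjiib/ → foohitoegojiib.
Rule 2 (intervocalic voicing): /t/ is a voiceless stop between vowels /i/ and /o/, so it voices to [d]. /foohitoegojiib/ → foohidoegojiib.
Rule 3 (final e-epenthesis): the form ends in the consonant /b/, so [e] is inserted word-finally. /foohidoegojiib/ → foohidoegojiibe.

foohidoegojiibe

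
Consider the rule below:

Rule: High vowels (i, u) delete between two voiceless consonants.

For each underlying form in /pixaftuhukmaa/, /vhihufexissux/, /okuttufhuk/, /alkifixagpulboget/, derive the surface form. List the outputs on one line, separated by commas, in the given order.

/pixaftuhukmaa/: /i/ is a high vowel flanked by voiceless consonants /p/ and /x/, so it deletes. /u/ is a high vowel flanked by voiceless consonants /t/ and /h/, so it deletes. /u/ is a high vowel flanked by voiceless consonants /h/ and /k/, so it deletes. → [pxafthkmaa].
/vhihufexissux/: /i/ is a high vowel flanked by voiceless consonants /h/ and /h/, so it deletes. /u/ is a high vowel flanked by voiceless consonants /h/ and /f/, so it deletes. /i/ is a high vowel flanked by voiceless consonants /x/ and /s/, so it deletes. /u/ is a high vowel flanked by voiceless consonants /s/ and /x/, so it deletes. → [vhhfexssx].
/okuttufhuk/: /u/ is a high vowel flanked by voiceless consonants /k/ and /t/, so it deletes. /u/ is a high vowel flanked by voiceless consonants /t/ and /f/, so it deletes. /u/ is a high vowel flanked by voiceless consonants /h/ and /k/, so it deletes. → [okttfhk].
/alkifixagpulboget/: /i/ is a high vowel flanked by voiceless consonants /k/ and /f/, so it deletes. /i/ is a high vowel flanked by voiceless consonants /f/ and /x/, so it deletes. → [alkfxagpulboget].

pxafthkmaa, vhhfexssx, okttfhk, alkfxagpulboget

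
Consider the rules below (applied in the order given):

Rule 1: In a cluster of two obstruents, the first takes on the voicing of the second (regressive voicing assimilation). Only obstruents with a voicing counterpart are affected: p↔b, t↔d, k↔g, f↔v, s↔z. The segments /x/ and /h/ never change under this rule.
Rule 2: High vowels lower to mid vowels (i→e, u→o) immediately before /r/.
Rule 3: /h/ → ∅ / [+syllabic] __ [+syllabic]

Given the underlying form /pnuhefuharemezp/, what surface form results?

pnuefuaremesp

Rule 1 (regressive voicing assimilation): /z/ precedes the voiceless obstruent /p/, so it devoices to [s] by assimilation. /pnuhefuharemezp/ → pnuhefuharemesp.
Rule 2 (pre-rhotic lowering): no segment meets the environment; /pnuhefuharemesp/ is unchanged.
Rule 3 (intervocalic h-deletion): /h/ occurs between vowels /u/ and /e/, so it deletes. /h/ occurs between vowels /u/ and /a/, so it deletes. /pnuhefuharemesp/ → pnuefuaremesp.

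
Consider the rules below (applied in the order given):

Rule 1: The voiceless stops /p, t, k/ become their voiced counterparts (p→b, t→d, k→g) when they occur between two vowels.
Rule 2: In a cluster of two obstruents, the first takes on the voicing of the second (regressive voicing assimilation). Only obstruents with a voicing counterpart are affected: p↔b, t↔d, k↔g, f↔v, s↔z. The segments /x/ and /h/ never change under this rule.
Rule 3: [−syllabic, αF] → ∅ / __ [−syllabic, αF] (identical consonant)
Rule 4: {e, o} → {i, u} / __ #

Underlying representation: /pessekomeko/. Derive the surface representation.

Rule 1 (intervocalic voicing): /k/ is a voiceless stop between vowels /e/ and /o/, so it voices to [g]. /k/ is a voiceless stop between vowels /e/ and /o/, so it voices to [g]. /pessekomeko/ → pessegomego.
Rule 2 (regressive voicing assimilation): no segment meets the environment; /pessegomego/ is unchanged.
Rule 3 (degemination): /ss/ is a geminate; the first /s/ deletes. /pessegomego/ → pesegomego.
Rule 4 (final vowel raising): /o/ is a mid vowel in word-final position, so it raises to [u]. /pesegomego/ → pesegomegu.

pesegomegu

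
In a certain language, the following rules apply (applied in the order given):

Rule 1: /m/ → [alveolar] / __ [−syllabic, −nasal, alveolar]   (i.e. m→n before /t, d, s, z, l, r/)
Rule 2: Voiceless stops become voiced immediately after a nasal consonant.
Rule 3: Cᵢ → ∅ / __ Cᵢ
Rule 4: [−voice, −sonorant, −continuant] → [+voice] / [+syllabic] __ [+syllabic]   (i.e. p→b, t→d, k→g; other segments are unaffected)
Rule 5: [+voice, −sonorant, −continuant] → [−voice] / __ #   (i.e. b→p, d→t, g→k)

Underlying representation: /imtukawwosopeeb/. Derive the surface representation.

indugawosobeep

Rule 1 (nasal place assimilation): /m/ precedes the alveolar consonant /t/, so it assimilates in place to [n]. /imtukawwosopeeb/ → intukawwosopeeb.
Rule 2 (post-nasal voicing): /t/ is a voiceless stop immediately after the nasal /n/, so it voices to [d]. /intukawwosopeeb/ → indukawwosopeeb.
Rule 3 (degemination): /ww/ is a geminate; the first /w/ deletes. /indukawwosopeeb/ → indukawosopeeb.
Rule 4 (intervocalic voicing): /k/ is a voiceless stop between vowels /u/ and /a/, so it voices to [g]. /p/ is a voiceless stop between vowels /o/ and /e/, so it voices to [b]. /indukawosopeeb/ → indugawosobeeb.
Rule 5 (final devoicing): /b/ is a voiced stop in word-final position, so it devoices to [p]. /indugawosobeeb/ → indugawosobeep.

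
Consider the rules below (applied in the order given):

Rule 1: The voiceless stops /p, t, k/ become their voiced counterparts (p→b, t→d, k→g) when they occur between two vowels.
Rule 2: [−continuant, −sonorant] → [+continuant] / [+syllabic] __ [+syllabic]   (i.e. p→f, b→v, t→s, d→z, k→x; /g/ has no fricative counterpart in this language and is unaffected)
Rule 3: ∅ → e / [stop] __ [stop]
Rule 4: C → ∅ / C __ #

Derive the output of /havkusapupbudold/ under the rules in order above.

havkusavupebuzol

Rule 1 (intervocalic voicing): /p/ is a voiceless stop between vowels /a/ and /u/, so it voices to [b]. /havkusapupbudold/ → havkusabupbudold.
Rule 2 (intervocalic spirantization): /b/ is a stop between vowels /a/ and /u/, so it spirantizes to the fricative [v]. /d/ is a stop between vowels /u/ and /o/, so it spirantizes to the fricative [z]. /havkusabupbudold/ → havkusavupbuzold.
Rule 3 (stop-cluster e-epenthesis): /p/ and /b/ form a stop–stop cluster, so [e] is inserted between them. /havkusavupbuzold/ → havkusavupebuzold.
Rule 4 (final cluster simplification): /d/ is the second consonant of a word-final cluster /ld/, so it deletes. /havkusavupebuzold/ → havkusavupebuzol.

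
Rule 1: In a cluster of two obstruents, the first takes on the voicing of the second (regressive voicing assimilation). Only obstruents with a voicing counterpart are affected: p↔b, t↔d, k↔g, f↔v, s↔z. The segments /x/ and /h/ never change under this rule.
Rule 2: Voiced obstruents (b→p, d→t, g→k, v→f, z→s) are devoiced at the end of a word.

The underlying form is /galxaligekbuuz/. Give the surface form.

galxaligegbuus

Rule 1 (regressive voicing assimilation): /k/ precedes the voiced obstruent /b/, so it voices to [g] by assimilation. /galxaligekbuuz/ → galxaligegbuuz.
Rule 2 (final devoicing): /z/ is a voiced obstruent in word-final position, so it devoices to [s]. /galxaligegbuuz/ → galxaligegbuus.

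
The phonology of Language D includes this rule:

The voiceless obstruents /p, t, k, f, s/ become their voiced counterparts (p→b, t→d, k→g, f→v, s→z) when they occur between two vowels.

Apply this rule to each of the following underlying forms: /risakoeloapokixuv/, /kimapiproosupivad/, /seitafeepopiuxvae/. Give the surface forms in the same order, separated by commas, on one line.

/risakoeloapokixuv/: /s/ is a voiceless obstruent between vowels /i/ and /a/, so it voices to [z]. /k/ is a voiceless obstruent between vowels /a/ and /o/, so it voices to [g]. /p/ is a voiceless obstruent between vowels /a/ and /o/, so it voices to [b]. /k/ is a voiceless obstruent between vowels /o/ and /i/, so it voices to [g]. → [rizagoeloabogixuv].
/kimapiproosupivad/: /p/ is a voiceless obstruent between vowels /a/ and /i/, so it voices to [b]. /s/ is a voiceless obstruent between vowels /o/ and /u/, so it voices to [z]. /p/ is a voiceless obstruent between vowels /u/ and /i/, so it voices to [b]. → [kimabiproozubivad].
/seitafeepopiuxvae/: /t/ is a voiceless obstruent between vowels /i/ and /a/, so it voices to [d]. /f/ is a voiceless obstruent between vowels /a/ and /e/, so it voices to [v]. /p/ is a voiceless obstruent between vowels /e/ and /o/, so it voices to [b]. /p/ is a voiceless obstruent between vowels /o/ and /i/, so it voices to [b]. → [seidaveebobiuxvae].

rizagoeloabogixuv, kimabiproozubivad, seidaveebobiuxvae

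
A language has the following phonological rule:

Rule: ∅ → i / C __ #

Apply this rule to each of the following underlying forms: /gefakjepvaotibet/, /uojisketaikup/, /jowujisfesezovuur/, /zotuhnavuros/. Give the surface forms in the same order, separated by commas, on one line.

/gefakjepvaotibet/: the form ends in the consonant /t/, so [i] is inserted word-finally. → [gefakjepvaotibeti].
/uojisketaikup/: the form ends in the consonant /p/, so [i] is inserted word-finally. → [uojisketaikupi].
/jowujisfesezovuur/: the form ends in the consonant /r/, so [i] is inserted word-finally. → [jowujisfesezovuuri].
/zotuhnavuros/: the form ends in the consonant /s/, so [i] is inserted word-finally. → [zotuhnavurosi].

gefakjepvaotibeti, uojisketaikupi, jowujisfesezovuuri, zotuhnavurosi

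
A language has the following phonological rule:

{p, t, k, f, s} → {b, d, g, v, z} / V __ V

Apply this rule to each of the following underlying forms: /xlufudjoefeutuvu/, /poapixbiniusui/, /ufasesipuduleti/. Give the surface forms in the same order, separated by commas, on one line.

/xlufudjoefeutuvu/: /f/ is a voiceless obstruent between vowels /u/ and /u/, so it voices to [v]. /f/ is a voiceless obstruent between vowels /e/ and /e/, so it voices to [v]. /t/ is a voiceless obstruent between vowels /u/ and /u/, so it voices to [d]. → [xluvudjoeveuduvu].
/poapixbiniusui/: /p/ is a voiceless obstruent between vowels /a/ and /i/, so it voices to [b]. /s/ is a voiceless obstruent between vowels /u/ and /u/, so it voices to [z]. → [poabixbiniuzui].
/ufasesipuduleti/: /f/ is a voiceless obstruent between vowels /u/ and /a/, so it voices to [v]. /s/ is a voiceless obstruent between vowels /a/ and /e/, so it voices to [z]. /s/ is a voiceless obstruent between vowels /e/ and /i/, so it voices to [z]. /p/ is a voiceless obstruent between vowels /i/ and /u/, so it voices to [b]. /t/ is a voiceless obstruent between vowels /e/ and /i/, so it voices to [d]. → [uvazezibuduledi].

xluvudjoeveuduvu, poabixbiniuzui, uvazezibuduledi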